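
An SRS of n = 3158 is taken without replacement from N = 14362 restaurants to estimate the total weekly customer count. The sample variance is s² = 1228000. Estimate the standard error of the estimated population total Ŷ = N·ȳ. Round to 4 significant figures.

Var(Ŷ) = N²·Var(ȳ) = N²·(1 − n/N)·s²/n.
f = 3158/14362 = 0.21988581; Var(ȳ) = 0.78011419·1228000/3158 = 303.35029.
Var(Ŷ) = 14362² · 303.35029 = 6.2571168 × 10^10.
SE(Ŷ) = √(6.2571168 × 10^10) = 250100.

250100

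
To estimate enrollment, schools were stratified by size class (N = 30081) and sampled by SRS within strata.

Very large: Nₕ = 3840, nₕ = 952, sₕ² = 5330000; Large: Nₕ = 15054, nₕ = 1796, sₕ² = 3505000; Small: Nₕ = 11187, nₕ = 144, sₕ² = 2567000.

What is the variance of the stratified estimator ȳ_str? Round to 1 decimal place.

2932.8

Var(ȳ_str) = Σₕ Wₕ²(1 − fₕ)sₕ²/nₕ with Wₕ = Nₕ/N, N = 30081.
Very large: Wₕ = 0.12765533; term = 0.12765533²·(1 − 0.24791667)·5330000/952 = 68.61738.
Large: Wₕ = 0.50044879; term = 0.50044879²·(1 − 0.11930384)·3505000/1796 = 430.45433.
Small: Wₕ = 0.37189588; term = 0.37189588²·(1 − 0.01287208)·2567000/144 = 2433.7701.
Sum = 2932.8418.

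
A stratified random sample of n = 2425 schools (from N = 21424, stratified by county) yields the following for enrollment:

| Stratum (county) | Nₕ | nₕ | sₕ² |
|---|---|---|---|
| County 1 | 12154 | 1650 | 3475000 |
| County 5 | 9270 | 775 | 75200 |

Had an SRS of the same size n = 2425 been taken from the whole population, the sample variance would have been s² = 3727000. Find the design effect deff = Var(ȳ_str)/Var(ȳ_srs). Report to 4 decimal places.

Var(ȳ_str) = Σ Wₕ²(1−fₕ)sₕ²/nₕ with Wₕ = Nₕ/21424:
  County 1: (12154/21424)²·(1−1650/12154)·3475000/1650 = 585.79234
  County 5: (9270/21424)²·(1−775/9270)·75200/775 = 16.647849
  → Var(ȳ_str) = 602.44019.
Var(ȳ_srs) = (1 − 2425/21424)·3727000/2425 = 1362.9434.
deff = 602.44019 / 1362.9434 = 0.4420.

0.4420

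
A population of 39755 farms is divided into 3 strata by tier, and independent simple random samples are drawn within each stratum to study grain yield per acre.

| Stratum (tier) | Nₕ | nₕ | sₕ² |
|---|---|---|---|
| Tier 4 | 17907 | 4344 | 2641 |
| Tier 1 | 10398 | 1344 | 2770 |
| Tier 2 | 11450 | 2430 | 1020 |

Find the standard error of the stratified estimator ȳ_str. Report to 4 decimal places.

0.4936

Var(ȳ_str) = Σₕ Wₕ²(1 − fₕ)sₕ²/nₕ with Wₕ = Nₕ/N, N = 39755.
Tier 4: Wₕ = 0.45043391; term = 0.45043391²·(1 − 0.24258670)·2641/4344 = 0.093427271.
Tier 1: Wₕ = 0.26155201; term = 0.26155201²·(1 − 0.12925563)·2770/1344 = 0.1227686.
Tier 2: Wₕ = 0.28801409; term = 0.28801409²·(1 − 0.21222707)·1020/2430 = 0.027429785.
Sum = 0.24362566.
SE = √(0.24362566) = 0.4936.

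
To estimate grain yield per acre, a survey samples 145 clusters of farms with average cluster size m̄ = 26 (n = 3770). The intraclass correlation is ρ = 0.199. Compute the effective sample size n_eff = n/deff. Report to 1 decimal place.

deff = 1 + (26 − 1)·0.199 = 1 + 4.975 = 5.975.
n_eff = 3770 / 5.975 = 631.0.

631.0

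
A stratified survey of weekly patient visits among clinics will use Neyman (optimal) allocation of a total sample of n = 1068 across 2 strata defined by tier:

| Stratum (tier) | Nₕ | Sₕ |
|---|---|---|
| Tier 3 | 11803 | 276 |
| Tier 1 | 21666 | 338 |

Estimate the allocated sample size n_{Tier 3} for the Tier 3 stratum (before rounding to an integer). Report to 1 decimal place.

Neyman allocation: nₕ = n·NₕSₕ / Σⱼ NⱼSⱼ.
Σ NⱼSⱼ = 11803·276 + 21666·338 = 1.0580736 × 10^7.
n_{Tier 3} = 1068·11803·276 / (1.0580736 × 10^7) = 328.8.

328.8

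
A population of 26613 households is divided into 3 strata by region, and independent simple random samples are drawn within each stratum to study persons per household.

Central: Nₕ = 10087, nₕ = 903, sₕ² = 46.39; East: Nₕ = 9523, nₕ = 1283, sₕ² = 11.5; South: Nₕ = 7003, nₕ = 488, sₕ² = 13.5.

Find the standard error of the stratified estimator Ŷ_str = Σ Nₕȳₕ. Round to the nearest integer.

2593

Var(Ŷ_str) = Σₕ Nₕ²(1 − fₕ)sₕ²/nₕ.
Central: 10087²·(1 − 903/10087)·46.39/903 = 4.7591623 × 10^6.
East: 9523²·(1 − 1283/9523)·11.5/1283 = 703351.11.
South: 7003²·(1 − 488/7003)·13.5/488 = 1.2621544 × 10^6.
Sum = 6.7246678 × 10^6.
SE = √(6.7246678 × 10^6) = 2593.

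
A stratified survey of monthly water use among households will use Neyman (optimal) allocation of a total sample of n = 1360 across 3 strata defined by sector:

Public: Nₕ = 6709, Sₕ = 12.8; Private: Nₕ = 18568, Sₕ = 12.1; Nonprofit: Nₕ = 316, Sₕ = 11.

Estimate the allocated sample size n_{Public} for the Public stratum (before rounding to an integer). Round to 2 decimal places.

371.92

Neyman allocation: nₕ = n·NₕSₕ / Σⱼ NⱼSⱼ.
Σ NⱼSⱼ = 6709·12.8 + 18568·12.1 + 316·11 = 314024.
n_{Public} = 1360·6709·12.8 / 314024 = 371.92.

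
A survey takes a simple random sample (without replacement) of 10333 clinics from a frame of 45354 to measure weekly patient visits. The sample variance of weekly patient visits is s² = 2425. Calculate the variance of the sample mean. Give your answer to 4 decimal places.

Under SRS without replacement, Var(ȳ) = (1 − f)·s²/n with f = n/N = 10333/45354 = 0.22782996.
Var(ȳ) = (1 − 0.22782996)·2425/10333 = 0.77217004·0.23468499 = 0.18121672.

0.1812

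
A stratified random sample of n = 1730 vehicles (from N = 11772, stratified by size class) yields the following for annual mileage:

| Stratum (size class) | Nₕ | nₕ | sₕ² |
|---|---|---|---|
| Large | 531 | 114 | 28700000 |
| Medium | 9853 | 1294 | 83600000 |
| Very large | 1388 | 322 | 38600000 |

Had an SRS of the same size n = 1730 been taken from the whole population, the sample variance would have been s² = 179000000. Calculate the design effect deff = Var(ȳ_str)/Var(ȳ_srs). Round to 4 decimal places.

0.4645

Var(ȳ_str) = Σ Wₕ²(1−fₕ)sₕ²/nₕ with Wₕ = Nₕ/11772:
  Large: (531/11772)²·(1−114/531)·28700000/114 = 402.26025
  Medium: (9853/11772)²·(1−1294/9853)·83600000/1294 = 39315.428
  Very large: (1388/11772)²·(1−322/1388)·38600000/322 = 1279.9046
  → Var(ȳ_str) = 40997.593.
Var(ȳ_srs) = (1 − 1730/11772)·179000000/1730 = 88262.636.
deff = 40997.593 / 88262.636 = 0.4645.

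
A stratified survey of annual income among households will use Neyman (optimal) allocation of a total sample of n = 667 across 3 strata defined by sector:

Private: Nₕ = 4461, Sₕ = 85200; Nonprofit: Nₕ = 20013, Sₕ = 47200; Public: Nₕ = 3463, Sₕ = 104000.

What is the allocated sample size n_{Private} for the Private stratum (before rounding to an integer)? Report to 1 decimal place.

150.5

Neyman allocation: nₕ = n·NₕSₕ / Σⱼ NⱼSⱼ.
Σ NⱼSⱼ = 4461·85200 + 20013·47200 + 3463·104000 = 1.6848428 × 10^9.
n_{Private} = 667·4461·85200 / (1.6848428 × 10^9) = 150.5.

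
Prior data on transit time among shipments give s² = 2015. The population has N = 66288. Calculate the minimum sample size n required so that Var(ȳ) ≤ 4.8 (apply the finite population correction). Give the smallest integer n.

Without fpc, n₀ = s²/D = 2015/4.8 = 419.7917.
With fpc, (1 − n/N)·s²/n ≤ D requires n ≥ n₀/(1 + n₀/N) = 419.7917/(1 + 419.7917/66288) = 417.1500.
Rounding up, n = 418.

418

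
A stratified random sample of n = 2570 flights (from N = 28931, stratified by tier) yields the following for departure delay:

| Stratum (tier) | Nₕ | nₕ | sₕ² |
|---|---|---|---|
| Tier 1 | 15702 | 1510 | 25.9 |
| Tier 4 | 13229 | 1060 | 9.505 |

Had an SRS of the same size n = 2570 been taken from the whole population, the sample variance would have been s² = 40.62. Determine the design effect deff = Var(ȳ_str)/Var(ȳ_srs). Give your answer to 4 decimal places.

0.4369

Var(ȳ_str) = Σ Wₕ²(1−fₕ)sₕ²/nₕ with Wₕ = Nₕ/28931:
  Tier 1: (15702/28931)²·(1−1510/15702)·25.9/1510 = 0.0045666161
  Tier 4: (13229/28931)²·(1−1060/13229)·9.505/1060 = 0.0017246512
  → Var(ȳ_str) = 0.0062912673.
Var(ȳ_srs) = (1 − 2570/28931)·40.62/2570 = 0.014401417.
deff = 0.0062912673 / 0.014401417 = 0.4369.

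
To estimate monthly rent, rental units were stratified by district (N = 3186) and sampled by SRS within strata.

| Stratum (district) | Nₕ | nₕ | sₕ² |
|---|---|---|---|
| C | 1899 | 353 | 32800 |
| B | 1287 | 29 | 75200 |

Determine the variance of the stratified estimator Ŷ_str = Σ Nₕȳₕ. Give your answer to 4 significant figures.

Var(Ŷ_str) = Σₕ Nₕ²(1 − fₕ)sₕ²/nₕ.
C: 1899²·(1 − 353/1899)·32800/353 = 2.7279323 × 10^8.
B: 1287²·(1 − 29/1287)·75200/29 = 4.1983538 × 10^9.
Sum = 4.471147 × 10^9.

4.471 × 10^9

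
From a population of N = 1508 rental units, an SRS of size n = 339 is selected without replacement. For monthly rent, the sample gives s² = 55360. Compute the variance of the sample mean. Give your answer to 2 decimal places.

126.59

Under SRS without replacement, Var(ȳ) = (1 − f)·s²/n with f = n/N = 339/1508 = 0.22480106.
Var(ȳ) = (1 − 0.22480106)·55360/339 = 0.77519894·163.30383 = 126.59296.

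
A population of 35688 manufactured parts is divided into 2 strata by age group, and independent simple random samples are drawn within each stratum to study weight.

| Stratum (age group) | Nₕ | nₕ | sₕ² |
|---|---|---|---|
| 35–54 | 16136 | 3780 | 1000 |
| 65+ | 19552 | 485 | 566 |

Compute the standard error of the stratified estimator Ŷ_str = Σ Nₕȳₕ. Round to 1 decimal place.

22086.3

Var(Ŷ_str) = Σₕ Nₕ²(1 − fₕ)sₕ²/nₕ.
35–54: 16136²·(1 − 3780/16136)·1000/3780 = 5.2745084 × 10^7.
65+: 19552²·(1 − 485/19552)·566/485 = 4.3505909 × 10^8.
Sum = 4.8780417 × 10^8.
SE = √(4.8780417 × 10^8) = 22086.3.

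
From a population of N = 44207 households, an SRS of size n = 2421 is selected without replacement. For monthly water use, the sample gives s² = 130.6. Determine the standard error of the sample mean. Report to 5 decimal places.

0.22581

Under SRS without replacement, Var(ȳ) = (1 − f)·s²/n with f = n/N = 2421/44207 = 0.05476508.
Var(ȳ) = (1 − 0.05476508)·130.6/2421 = 0.94523492·0.053944651 = 0.050990368.
SE(ȳ) = √(0.050990368) = 0.22581.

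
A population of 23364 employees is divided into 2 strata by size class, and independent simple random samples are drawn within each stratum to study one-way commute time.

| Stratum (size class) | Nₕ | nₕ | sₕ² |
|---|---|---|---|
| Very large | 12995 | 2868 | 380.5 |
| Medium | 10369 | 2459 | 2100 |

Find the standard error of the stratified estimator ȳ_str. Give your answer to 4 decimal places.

0.4004

Var(ȳ_str) = Σₕ Wₕ²(1 − fₕ)sₕ²/nₕ with Wₕ = Nₕ/N, N = 23364.
Very large: Wₕ = 0.55619757; term = 0.55619757²·(1 − 0.22070027)·380.5/2868 = 0.0319844.
Medium: Wₕ = 0.44380243; term = 0.44380243²·(1 − 0.23714919)·2100/2459 = 0.12831568.
Sum = 0.16030008.
SE = √(0.16030008) = 0.4004.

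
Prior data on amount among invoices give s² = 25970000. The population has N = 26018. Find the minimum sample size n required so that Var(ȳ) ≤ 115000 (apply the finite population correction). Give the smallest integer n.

224

Without fpc, n₀ = s²/D = 25970000/115000 = 225.8261.
With fpc, (1 − n/N)·s²/n ≤ D requires n ≥ n₀/(1 + n₀/N) = 225.8261/(1 + 225.8261/26018) = 223.8829.
Rounding up, n = 224.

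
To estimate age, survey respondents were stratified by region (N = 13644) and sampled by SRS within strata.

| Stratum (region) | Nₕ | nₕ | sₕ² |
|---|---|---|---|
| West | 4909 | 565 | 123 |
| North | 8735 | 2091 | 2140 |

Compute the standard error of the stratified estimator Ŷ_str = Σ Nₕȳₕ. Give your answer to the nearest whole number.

Var(Ŷ_str) = Σₕ Nₕ²(1 − fₕ)sₕ²/nₕ.
West: 4909²·(1 − 565/4909)·123/565 = 4.6423674 × 10^6.
North: 8735²·(1 − 2091/8735)·2140/2091 = 5.9395326 × 10^7.
Sum = 6.4037693 × 10^7.
SE = √(6.4037693 × 10^7) = 8002.

8002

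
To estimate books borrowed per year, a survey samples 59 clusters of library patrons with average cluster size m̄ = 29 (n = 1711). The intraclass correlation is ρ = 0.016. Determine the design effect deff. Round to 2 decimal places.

1.45

deff = 1 + (29 − 1)·0.016 = 1 + 0.448 = 1.448.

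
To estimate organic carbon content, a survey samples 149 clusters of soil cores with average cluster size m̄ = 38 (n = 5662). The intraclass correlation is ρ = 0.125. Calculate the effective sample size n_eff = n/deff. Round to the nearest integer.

deff = 1 + (38 − 1)·0.125 = 1 + 4.625 = 5.625.
n_eff = 5662 / 5.625 = 1007.

1007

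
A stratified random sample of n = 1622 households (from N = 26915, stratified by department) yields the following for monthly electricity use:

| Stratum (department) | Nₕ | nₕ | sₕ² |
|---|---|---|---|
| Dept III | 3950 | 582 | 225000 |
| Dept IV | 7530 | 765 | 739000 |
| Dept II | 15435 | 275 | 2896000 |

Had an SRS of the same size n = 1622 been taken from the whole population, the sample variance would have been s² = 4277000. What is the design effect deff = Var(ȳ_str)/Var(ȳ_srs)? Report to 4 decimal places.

1.4030

Var(ȳ_str) = Σ Wₕ²(1−fₕ)sₕ²/nₕ with Wₕ = Nₕ/26915:
  Dept III: (3950/26915)²·(1−582/3950)·225000/582 = 7.0996991
  Dept IV: (7530/26915)²·(1−765/7530)·739000/765 = 67.92928
  Dept II: (15435/26915)²·(1−275/15435)·2896000/275 = 3401.5976
  → Var(ȳ_str) = 3476.6266.
Var(ȳ_srs) = (1 − 1622/26915)·4277000/1622 = 2477.9604.
deff = 3476.6266 / 2477.9604 = 1.4030.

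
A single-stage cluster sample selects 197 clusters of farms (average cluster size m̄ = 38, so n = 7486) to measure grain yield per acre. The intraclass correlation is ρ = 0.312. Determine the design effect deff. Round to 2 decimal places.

deff = 1 + (38 − 1)·0.312 = 1 + 11.544 = 12.544.

12.54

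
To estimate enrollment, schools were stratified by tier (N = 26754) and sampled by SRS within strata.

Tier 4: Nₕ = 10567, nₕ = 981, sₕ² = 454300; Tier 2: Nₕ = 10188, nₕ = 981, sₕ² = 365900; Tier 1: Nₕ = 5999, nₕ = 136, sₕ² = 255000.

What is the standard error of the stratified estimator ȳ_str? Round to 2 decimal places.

14.37

Var(ȳ_str) = Σₕ Wₕ²(1 − fₕ)sₕ²/nₕ with Wₕ = Nₕ/N, N = 26754.
Tier 4: Wₕ = 0.39496898; term = 0.39496898²·(1 − 0.09283619)·454300/981 = 65.536828.
Tier 2: Wₕ = 0.38080287; term = 0.38080287²·(1 − 0.09628975)·365900/981 = 48.879081.
Tier 1: Wₕ = 0.22422815; term = 0.22422815²·(1 − 0.02267045)·255000/136 = 92.134564.
Sum = 206.55047.
SE = √(206.55047) = 14.37.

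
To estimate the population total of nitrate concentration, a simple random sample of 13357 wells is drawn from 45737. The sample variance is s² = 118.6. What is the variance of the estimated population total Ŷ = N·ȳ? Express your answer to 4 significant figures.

1.315 × 10^7

Var(Ŷ) = N²·Var(ȳ) = N²·(1 − n/N)·s²/n.
f = 13357/45737 = 0.29203927; Var(ȳ) = 0.70796073·118.6/13357 = 0.0062861528.
Var(Ŷ) = 45737² · 0.0062861528 = 1.3149834 × 10^7.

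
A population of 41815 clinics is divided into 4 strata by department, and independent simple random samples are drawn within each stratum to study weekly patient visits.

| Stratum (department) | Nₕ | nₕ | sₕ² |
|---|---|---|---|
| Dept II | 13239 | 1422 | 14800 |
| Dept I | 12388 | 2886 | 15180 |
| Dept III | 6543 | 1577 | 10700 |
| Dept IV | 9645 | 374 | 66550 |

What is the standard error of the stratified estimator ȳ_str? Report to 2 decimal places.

3.24

Var(ȳ_str) = Σₕ Wₕ²(1 − fₕ)sₕ²/nₕ with Wₕ = Nₕ/N, N = 41815.
Dept II: Wₕ = 0.31660887; term = 0.31660887²·(1 − 0.10740993)·14800/1422 = 0.93123724.
Dept I: Wₕ = 0.29625732; term = 0.29625732²·(1 − 0.23296739)·15180/2886 = 0.35410125.
Dept III: Wₕ = 0.15647495; term = 0.15647495²·(1 − 0.24102094)·10700/1577 = 0.12608735.
Dept IV: Wₕ = 0.23065885; term = 0.23065885²·(1 − 0.03877657)·66550/374 = 9.0999932.
Sum = 10.511419.
SE = √(10.511419) = 3.24.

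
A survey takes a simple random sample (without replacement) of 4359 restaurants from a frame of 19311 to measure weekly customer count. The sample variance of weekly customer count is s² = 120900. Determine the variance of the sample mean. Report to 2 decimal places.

21.48

Under SRS without replacement, Var(ȳ) = (1 − f)·s²/n with f = n/N = 4359/19311 = 0.22572627.
Var(ȳ) = (1 − 0.22572627)·120900/4359 = 0.77427373·27.735719 = 21.475039.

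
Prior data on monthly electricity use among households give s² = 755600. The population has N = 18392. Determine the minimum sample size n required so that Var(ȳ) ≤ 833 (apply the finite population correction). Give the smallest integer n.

865

Without fpc, n₀ = s²/D = 755600/833 = 907.0828.
With fpc, (1 − n/N)·s²/n ≤ D requires n ≥ n₀/(1 + n₀/N) = 907.0828/(1 + 907.0828/18392) = 864.4487.
Rounding up, n = 865.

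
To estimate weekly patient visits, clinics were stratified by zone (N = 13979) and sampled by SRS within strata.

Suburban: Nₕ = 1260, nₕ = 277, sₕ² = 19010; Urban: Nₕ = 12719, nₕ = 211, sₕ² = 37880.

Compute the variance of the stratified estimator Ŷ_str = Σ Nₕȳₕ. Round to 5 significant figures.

2.8646 × 10^10

Var(Ŷ_str) = Σₕ Nₕ²(1 − fₕ)sₕ²/nₕ.
Suburban: 1260²·(1 − 277/1260)·19010/277 = 8.5001465 × 10^7.
Urban: 12719²·(1 − 211/12719)·37880/211 = 2.8560668 × 10^10.
Sum = 2.8645669 × 10^10.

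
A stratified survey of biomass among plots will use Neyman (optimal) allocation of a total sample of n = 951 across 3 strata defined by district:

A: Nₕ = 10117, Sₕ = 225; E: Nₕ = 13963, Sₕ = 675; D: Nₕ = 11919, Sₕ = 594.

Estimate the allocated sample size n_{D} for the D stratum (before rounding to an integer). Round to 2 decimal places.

Neyman allocation: nₕ = n·NₕSₕ / Σⱼ NⱼSⱼ.
Σ NⱼSⱼ = 10117·225 + 13963·675 + 11919·594 = 1.8781236 × 10^7.
n_{D} = 951·11919·594 / (1.8781236 × 10^7) = 358.49.

358.49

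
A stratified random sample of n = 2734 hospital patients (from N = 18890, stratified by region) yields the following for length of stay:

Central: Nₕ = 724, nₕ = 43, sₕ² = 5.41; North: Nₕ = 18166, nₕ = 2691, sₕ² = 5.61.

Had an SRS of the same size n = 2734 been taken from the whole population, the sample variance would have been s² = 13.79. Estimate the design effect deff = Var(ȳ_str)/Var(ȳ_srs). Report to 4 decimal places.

Var(ȳ_str) = Σ Wₕ²(1−fₕ)sₕ²/nₕ with Wₕ = Nₕ/18890:
  Central: (724/18890)²·(1−43/724)·5.41/43 = 1.7384034 × 10^-4
  North: (18166/18890)²·(1−2691/18166)·5.61/2691 = 0.0016423859
  → Var(ȳ_str) = 0.0018162262.
Var(ȳ_srs) = (1 − 2734/18890)·13.79/2734 = 0.0043138759.
deff = 0.0018162262 / 0.0043138759 = 0.4210.

0.4210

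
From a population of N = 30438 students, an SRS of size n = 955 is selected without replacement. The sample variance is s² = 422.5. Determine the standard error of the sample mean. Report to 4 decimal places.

Under SRS without replacement, Var(ȳ) = (1 − f)·s²/n with f = n/N = 955/30438 = 0.03137525.
Var(ȳ) = (1 − 0.03137525)·422.5/955 = 0.96862475·0.44240838 = 0.4285277.
SE(ȳ) = √(0.4285277) = 0.6546.

0.6546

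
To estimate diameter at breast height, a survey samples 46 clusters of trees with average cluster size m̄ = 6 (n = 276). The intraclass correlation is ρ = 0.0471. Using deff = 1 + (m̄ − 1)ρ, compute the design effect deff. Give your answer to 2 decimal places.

deff = 1 + (6 − 1)·0.0471 = 1 + 0.2355 = 1.2355.

1.24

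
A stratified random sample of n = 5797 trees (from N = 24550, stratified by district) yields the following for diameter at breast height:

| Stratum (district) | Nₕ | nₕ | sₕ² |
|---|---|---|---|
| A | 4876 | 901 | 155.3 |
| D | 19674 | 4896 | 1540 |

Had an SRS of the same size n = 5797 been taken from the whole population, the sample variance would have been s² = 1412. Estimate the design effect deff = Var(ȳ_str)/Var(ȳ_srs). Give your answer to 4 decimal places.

Var(ȳ_str) = Σ Wₕ²(1−fₕ)sₕ²/nₕ with Wₕ = Nₕ/24550:
  A: (4876/24550)²·(1−901/4876)·155.3/901 = 0.0055429952
  D: (19674/24550)²·(1−4896/19674)·1540/4896 = 0.15173461
  → Var(ȳ_str) = 0.15727761.
Var(ȳ_srs) = (1 − 5797/24550)·1412/5797 = 0.18605899.
deff = 0.15727761 / 0.18605899 = 0.8453.

0.8453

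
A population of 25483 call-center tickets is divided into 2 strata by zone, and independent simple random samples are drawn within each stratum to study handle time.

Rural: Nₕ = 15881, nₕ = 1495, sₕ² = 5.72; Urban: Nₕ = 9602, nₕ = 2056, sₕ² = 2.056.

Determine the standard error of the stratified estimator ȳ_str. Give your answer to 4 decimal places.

Var(ȳ_str) = Σₕ Wₕ²(1 − fₕ)sₕ²/nₕ with Wₕ = Nₕ/N, N = 25483.
Rural: Wₕ = 0.62319978; term = 0.62319978²·(1 − 0.09413765)·5.72/1495 = 0.0013460823.
Urban: Wₕ = 0.37680022; term = 0.37680022²·(1 − 0.21412206)·2.056/2056 = 1.115777 × 10^-4.
Sum = 0.00145766.
SE = √(0.00145766) = 0.0382.

0.0382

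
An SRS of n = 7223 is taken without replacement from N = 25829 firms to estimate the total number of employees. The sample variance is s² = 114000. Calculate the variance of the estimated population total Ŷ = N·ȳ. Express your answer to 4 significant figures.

7.585 × 10^9

Var(Ŷ) = N²·Var(ȳ) = N²·(1 − n/N)·s²/n.
f = 7223/25829 = 0.27964691; Var(ȳ) = 0.72035309·114000/7223 = 11.369272.
Var(Ŷ) = 25829² · 11.369272 = 7.5848648 × 10^9.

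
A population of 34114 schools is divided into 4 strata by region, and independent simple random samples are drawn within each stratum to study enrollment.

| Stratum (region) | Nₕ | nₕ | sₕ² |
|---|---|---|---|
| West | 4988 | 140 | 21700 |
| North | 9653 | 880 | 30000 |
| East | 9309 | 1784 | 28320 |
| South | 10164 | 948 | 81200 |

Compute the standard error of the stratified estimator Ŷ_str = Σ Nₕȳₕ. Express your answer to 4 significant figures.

125600

Var(Ŷ_str) = Σₕ Nₕ²(1 − fₕ)sₕ²/nₕ.
West: 4988²·(1 − 140/4988)·21700/140 = 3.7481827 × 10^9.
North: 9653²·(1 − 880/9653)·30000/880 = 2.8870149 × 10^9.
East: 9309²·(1 − 1784/9309)·28320/1784 = 1.1120081 × 10^9.
South: 10164²·(1 − 948/10164)·81200/948 = 8.0233329 × 10^9.
Sum = 1.5770539 × 10^10.
SE = √(1.5770539 × 10^10) = 125600.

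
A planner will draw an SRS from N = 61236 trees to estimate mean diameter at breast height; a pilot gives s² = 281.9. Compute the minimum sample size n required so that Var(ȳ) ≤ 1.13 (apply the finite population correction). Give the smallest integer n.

249

Without fpc, n₀ = s²/D = 281.9/1.13 = 249.4690.
With fpc, (1 − n/N)·s²/n ≤ D requires n ≥ n₀/(1 + n₀/N) = 249.4690/(1 + 249.4690/61236) = 248.4568.
Rounding up, n = 249.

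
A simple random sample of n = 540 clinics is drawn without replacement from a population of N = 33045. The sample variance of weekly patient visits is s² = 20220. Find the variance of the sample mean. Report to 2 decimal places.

Under SRS without replacement, Var(ȳ) = (1 − f)·s²/n with f = n/N = 540/33045 = 0.01634135.
Var(ȳ) = (1 − 0.01634135)·20220/540 = 0.98365865·37.444444 = 36.832552.

36.83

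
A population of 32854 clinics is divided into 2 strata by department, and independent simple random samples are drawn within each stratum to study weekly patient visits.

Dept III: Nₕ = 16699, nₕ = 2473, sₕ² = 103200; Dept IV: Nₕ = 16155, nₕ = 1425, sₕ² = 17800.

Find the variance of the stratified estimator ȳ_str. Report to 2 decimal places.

Var(ȳ_str) = Σₕ Wₕ²(1 − fₕ)sₕ²/nₕ with Wₕ = Nₕ/N, N = 32854.
Dept III: Wₕ = 0.50827905; term = 0.50827905²·(1 − 0.14809270)·103200/2473 = 9.1844329.
Dept IV: Wₕ = 0.49172095; term = 0.49172095²·(1 − 0.08820799)·17800/1425 = 2.7538377.
Sum = 11.938271.

11.94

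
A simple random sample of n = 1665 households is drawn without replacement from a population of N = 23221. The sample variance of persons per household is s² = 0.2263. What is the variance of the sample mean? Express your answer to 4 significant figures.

Under SRS without replacement, Var(ȳ) = (1 − f)·s²/n with f = n/N = 1665/23221 = 0.07170234.
Var(ȳ) = (1 − 0.07170234)·0.2263/1665 = 0.92829766·1.3591592 × 10^-4 = 1.2617043 × 10^-4.

1.262 × 10^-4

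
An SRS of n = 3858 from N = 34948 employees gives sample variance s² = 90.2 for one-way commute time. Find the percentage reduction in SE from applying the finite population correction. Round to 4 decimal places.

f = n/N = 3858/34948 = 0.11039258.
SE_no-fpc = √(s²/n) = 0.15290517; SE_fpc = √((1−f)s²/n) = 0.14421863.
Ratio = √(1−f) = 0.94319002. Reduction = 100·(1 − 0.94319002) = 5.6810%.

5.6810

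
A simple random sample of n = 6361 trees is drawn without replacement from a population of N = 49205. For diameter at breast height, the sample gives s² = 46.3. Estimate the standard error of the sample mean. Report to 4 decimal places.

0.0796

Under SRS without replacement, Var(ȳ) = (1 − f)·s²/n with f = n/N = 6361/49205 = 0.12927548.
Var(ȳ) = (1 − 0.12927548)·46.3/6361 = 0.87072452·0.0072787298 = 0.0063377685.
SE(ȳ) = √(0.0063377685) = 0.0796.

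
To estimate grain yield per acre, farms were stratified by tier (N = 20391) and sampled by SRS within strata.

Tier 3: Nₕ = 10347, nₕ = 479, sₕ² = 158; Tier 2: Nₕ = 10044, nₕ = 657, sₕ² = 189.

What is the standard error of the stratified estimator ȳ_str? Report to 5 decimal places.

0.38240

Var(ȳ_str) = Σₕ Wₕ²(1 − fₕ)sₕ²/nₕ with Wₕ = Nₕ/N, N = 20391.
Tier 3: Wₕ = 0.50742975; term = 0.50742975²·(1 − 0.04629361)·158/479 = 0.081000577.
Tier 2: Wₕ = 0.49257025; term = 0.49257025²·(1 − 0.06541219)·189/657 = 0.06523083.
Sum = 0.14623141.
SE = √(0.14623141) = 0.38240.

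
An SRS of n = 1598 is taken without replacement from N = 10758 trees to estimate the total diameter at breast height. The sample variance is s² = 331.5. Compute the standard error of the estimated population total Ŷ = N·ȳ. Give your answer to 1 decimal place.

4521.3

Var(Ŷ) = N²·Var(ȳ) = N²·(1 − n/N)·s²/n.
f = 1598/10758 = 0.14854062; Var(ȳ) = 0.85145938·331.5/1598 = 0.17663253.
Var(Ŷ) = 10758² · 0.17663253 = 2.0442489 × 10^7.
SE(Ŷ) = √(2.0442489 × 10^7) = 4521.3.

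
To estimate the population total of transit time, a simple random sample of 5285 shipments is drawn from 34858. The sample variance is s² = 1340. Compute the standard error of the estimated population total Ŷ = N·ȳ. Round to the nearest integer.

16167

Var(Ŷ) = N²·Var(ȳ) = N²·(1 − n/N)·s²/n.
f = 5285/34858 = 0.15161512; Var(ȳ) = 0.84838488·1340/5285 = 0.2151061.
Var(Ŷ) = 34858² · 0.2151061 = 2.6137116 × 10^8.
SE(Ŷ) = √(2.6137116 × 10^8) = 16167.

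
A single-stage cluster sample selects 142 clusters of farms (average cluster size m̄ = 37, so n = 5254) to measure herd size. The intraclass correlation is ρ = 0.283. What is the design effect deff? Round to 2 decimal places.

11.19

deff = 1 + (37 − 1)·0.283 = 1 + 10.188 = 11.188.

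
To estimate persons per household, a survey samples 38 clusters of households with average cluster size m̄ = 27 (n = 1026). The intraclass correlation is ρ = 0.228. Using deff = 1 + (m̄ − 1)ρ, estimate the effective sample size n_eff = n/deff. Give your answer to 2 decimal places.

148.09

deff = 1 + (27 − 1)·0.228 = 1 + 5.928 = 6.928.
n_eff = 1026 / 6.928 = 148.09.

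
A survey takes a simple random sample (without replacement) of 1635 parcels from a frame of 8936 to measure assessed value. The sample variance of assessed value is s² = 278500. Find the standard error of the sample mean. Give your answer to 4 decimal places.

11.7970

Under SRS without replacement, Var(ȳ) = (1 − f)·s²/n with f = n/N = 1635/8936 = 0.18296777.
Var(ȳ) = (1 − 0.18296777)·278500/1635 = 0.81703223·170.33639 = 139.17032.
SE(ȳ) = √(139.17032) = 11.7970.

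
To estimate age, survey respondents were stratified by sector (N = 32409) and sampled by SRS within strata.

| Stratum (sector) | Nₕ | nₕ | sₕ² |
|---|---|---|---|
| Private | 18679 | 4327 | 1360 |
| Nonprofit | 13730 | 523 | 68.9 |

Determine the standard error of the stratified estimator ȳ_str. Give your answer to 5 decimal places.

0.32088

Var(ȳ_str) = Σₕ Wₕ²(1 − fₕ)sₕ²/nₕ with Wₕ = Nₕ/N, N = 32409.
Private: Wₕ = 0.57635225; term = 0.57635225²·(1 − 0.23165052)·1360/4327 = 0.080220765.
Nonprofit: Wₕ = 0.42364775; term = 0.42364775²·(1 − 0.03809177)·68.9/523 = 0.022743693.
Sum = 0.10296446.
SE = √(0.10296446) = 0.32088.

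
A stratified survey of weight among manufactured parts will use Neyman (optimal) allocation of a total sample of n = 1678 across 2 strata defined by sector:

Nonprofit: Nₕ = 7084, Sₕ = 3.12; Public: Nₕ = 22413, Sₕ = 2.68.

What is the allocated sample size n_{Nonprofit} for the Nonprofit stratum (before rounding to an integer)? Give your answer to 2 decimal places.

Neyman allocation: nₕ = n·NₕSₕ / Σⱼ NⱼSⱼ.
Σ NⱼSⱼ = 7084·3.12 + 22413·2.68 = 82168.92.
n_{Nonprofit} = 1678·7084·3.12 / 82168.92 = 451.35.

451.35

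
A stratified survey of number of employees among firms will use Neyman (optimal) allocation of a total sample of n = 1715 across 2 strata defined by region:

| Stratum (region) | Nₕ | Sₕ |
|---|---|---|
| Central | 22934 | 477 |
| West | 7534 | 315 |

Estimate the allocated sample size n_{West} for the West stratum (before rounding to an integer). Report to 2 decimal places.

Neyman allocation: nₕ = n·NₕSₕ / Σⱼ NⱼSⱼ.
Σ NⱼSⱼ = 22934·477 + 7534·315 = 1.3312728 × 10^7.
n_{West} = 1715·7534·315 / (1.3312728 × 10^7) = 305.73.

305.73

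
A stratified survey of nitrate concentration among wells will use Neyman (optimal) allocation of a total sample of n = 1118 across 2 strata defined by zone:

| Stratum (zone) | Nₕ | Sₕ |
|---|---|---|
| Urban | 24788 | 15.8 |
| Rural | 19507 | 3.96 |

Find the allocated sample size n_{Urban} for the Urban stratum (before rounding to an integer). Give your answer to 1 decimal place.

933.8

Neyman allocation: nₕ = n·NₕSₕ / Σⱼ NⱼSⱼ.
Σ NⱼSⱼ = 24788·15.8 + 19507·3.96 = 468898.12.
n_{Urban} = 1118·24788·15.8 / 468898.12 = 933.8.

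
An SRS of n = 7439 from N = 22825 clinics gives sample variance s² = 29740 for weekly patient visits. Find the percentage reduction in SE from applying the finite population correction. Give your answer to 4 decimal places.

17.8973

f = n/N = 7439/22825 = 0.32591457.
SE_no-fpc = √(s²/n) = 1.9994622; SE_fpc = √((1−f)s²/n) = 1.6416126.
Ratio = √(1−f) = 0.82102706. Reduction = 100·(1 − 0.82102706) = 17.8973%.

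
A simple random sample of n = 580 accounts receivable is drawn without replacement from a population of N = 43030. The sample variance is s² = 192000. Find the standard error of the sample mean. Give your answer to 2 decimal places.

Under SRS without replacement, Var(ȳ) = (1 − f)·s²/n with f = n/N = 580/43030 = 0.01347897.
Var(ȳ) = (1 − 0.01347897)·192000/580 = 0.98652103·331.03448 = 326.57248.
SE(ȳ) = √(326.57248) = 18.07.

18.07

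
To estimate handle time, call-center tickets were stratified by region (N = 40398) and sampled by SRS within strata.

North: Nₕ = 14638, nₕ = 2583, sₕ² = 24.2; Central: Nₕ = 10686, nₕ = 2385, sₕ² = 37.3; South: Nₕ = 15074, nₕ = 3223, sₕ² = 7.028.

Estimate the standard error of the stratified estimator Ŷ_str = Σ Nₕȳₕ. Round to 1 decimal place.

1852.0

Var(Ŷ_str) = Σₕ Nₕ²(1 − fₕ)sₕ²/nₕ.
North: 14638²·(1 − 2583/14638)·24.2/2583 = 1.6532553 × 10^6.
Central: 10686²·(1 − 2385/10686)·37.3/2385 = 1.3872861 × 10^6.
South: 15074²·(1 − 3223/15074)·7.028/3223 = 389542.6.
Sum = 3.430084 × 10^6.
SE = √(3.430084 × 10^6) = 1852.0.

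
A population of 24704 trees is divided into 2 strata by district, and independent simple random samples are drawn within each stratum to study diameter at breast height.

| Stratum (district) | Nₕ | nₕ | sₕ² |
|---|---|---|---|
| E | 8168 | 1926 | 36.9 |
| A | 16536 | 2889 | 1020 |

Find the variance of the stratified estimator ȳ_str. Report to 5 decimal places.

0.13215

Var(ȳ_str) = Σₕ Wₕ²(1 − fₕ)sₕ²/nₕ with Wₕ = Nₕ/N, N = 24704.
E: Wₕ = 0.33063472; term = 0.33063472²·(1 − 0.23579824)·36.9/1926 = 0.0016005713.
A: Wₕ = 0.66936528; term = 0.66936528²·(1 − 0.17470972)·1020/2889 = 0.13055266.
Sum = 0.13215323.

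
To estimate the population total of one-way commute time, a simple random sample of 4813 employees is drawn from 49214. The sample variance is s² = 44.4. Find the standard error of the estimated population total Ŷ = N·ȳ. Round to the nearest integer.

Var(Ŷ) = N²·Var(ȳ) = N²·(1 − n/N)·s²/n.
f = 4813/49214 = 0.09779737; Var(ȳ) = 0.90220263·44.4/4813 = 0.0083228333.
Var(Ŷ) = 49214² · 0.0083228333 = 2.015805 × 10^7.
SE(Ŷ) = √(2.015805 × 10^7) = 4490.

4490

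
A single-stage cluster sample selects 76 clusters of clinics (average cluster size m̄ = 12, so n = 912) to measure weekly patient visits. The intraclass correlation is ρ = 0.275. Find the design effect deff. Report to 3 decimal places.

deff = 1 + (12 − 1)·0.275 = 1 + 3.025 = 4.025.

4.025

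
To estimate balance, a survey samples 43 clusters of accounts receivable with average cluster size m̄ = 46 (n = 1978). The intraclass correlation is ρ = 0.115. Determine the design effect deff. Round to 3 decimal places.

6.175

deff = 1 + (46 − 1)·0.115 = 1 + 5.175 = 6.175.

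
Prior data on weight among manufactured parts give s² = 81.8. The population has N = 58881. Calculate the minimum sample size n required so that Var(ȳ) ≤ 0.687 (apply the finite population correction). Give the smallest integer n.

119

Without fpc, n₀ = s²/D = 81.8/0.687 = 119.0684.
With fpc, (1 − n/N)·s²/n ≤ D requires n ≥ n₀/(1 + n₀/N) = 119.0684/(1 + 119.0684/58881) = 118.8281.
Rounding up, n = 119.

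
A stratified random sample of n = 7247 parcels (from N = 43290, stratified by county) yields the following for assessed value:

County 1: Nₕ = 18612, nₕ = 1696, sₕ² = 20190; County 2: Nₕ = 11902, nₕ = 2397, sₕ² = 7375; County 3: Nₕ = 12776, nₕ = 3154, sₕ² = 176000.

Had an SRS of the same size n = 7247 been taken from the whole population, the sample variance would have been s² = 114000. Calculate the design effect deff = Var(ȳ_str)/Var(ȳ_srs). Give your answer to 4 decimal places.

Var(ȳ_str) = Σ Wₕ²(1−fₕ)sₕ²/nₕ with Wₕ = Nₕ/43290:
  County 1: (18612/43290)²·(1−1696/18612)·20190/1696 = 1.9999817
  County 2: (11902/43290)²·(1−2397/11902)·7375/2397 = 0.18573378
  County 3: (12776/43290)²·(1−3154/12776)·176000/3154 = 3.6604634
  → Var(ȳ_str) = 5.8461789.
Var(ȳ_srs) = (1 − 7247/43290)·114000/7247 = 13.097245.
deff = 5.8461789 / 13.097245 = 0.4464.

0.4464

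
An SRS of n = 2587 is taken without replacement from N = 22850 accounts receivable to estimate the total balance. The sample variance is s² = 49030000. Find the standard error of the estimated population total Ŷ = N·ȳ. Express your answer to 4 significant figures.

Var(Ŷ) = N²·Var(ȳ) = N²·(1 − n/N)·s²/n.
f = 2587/22850 = 0.11321663; Var(ȳ) = 0.88678337·49030000/2587 = 16806.722.
Var(Ŷ) = 22850² · 16806.722 = 8.7751677 × 10^12.
SE(Ŷ) = √(8.7751677 × 10^12) = 2.962 × 10^6.

2.962 × 10^6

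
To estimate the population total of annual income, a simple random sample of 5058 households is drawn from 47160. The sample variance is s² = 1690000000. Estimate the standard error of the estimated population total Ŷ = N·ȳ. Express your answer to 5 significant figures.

Var(Ŷ) = N²·Var(ȳ) = N²·(1 − n/N)·s²/n.
f = 5058/47160 = 0.10725191; Var(ȳ) = 0.89274809·1690000000/5058 = 298288.71.
Var(Ŷ) = 47160² · 298288.71 = 6.6341366 × 10^14.
SE(Ŷ) = √(6.6341366 × 10^14) = 2.5757 × 10^7.

2.5757 × 10^7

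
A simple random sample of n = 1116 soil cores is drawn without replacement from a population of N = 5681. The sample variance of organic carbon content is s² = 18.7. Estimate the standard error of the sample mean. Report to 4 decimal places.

0.1160

Under SRS without replacement, Var(ȳ) = (1 − f)·s²/n with f = n/N = 1116/5681 = 0.19644429.
Var(ȳ) = (1 − 0.19644429)·18.7/1116 = 0.80355571·0.016756272 = 0.013464598.
SE(ȳ) = √(0.013464598) = 0.1160.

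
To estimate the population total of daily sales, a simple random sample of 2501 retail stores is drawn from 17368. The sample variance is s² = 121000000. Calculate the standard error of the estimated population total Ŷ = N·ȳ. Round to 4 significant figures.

Var(Ŷ) = N²·Var(ȳ) = N²·(1 − n/N)·s²/n.
f = 2501/17368 = 0.14400046; Var(ȳ) = 0.85599954·121000000/2501 = 41413.812.
Var(Ŷ) = 17368² · 41413.812 = 1.249237 × 10^13.
SE(Ŷ) = √(1.249237 × 10^13) = 3.534 × 10^6.

3.534 × 10^6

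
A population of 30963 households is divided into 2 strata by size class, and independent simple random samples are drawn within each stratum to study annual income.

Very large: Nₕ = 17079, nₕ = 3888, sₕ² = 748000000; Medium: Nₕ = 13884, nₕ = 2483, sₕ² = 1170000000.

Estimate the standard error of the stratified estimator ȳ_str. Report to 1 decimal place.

Var(ȳ_str) = Σₕ Wₕ²(1 − fₕ)sₕ²/nₕ with Wₕ = Nₕ/N, N = 30963.
Very large: Wₕ = 0.55159384; term = 0.55159384²·(1 − 0.22764799)·748000000/3888 = 45209.472.
Medium: Wₕ = 0.44840616; term = 0.44840616²·(1 − 0.17883895)·1170000000/2483 = 77800.185.
Sum = 123009.66.
SE = √(123009.66) = 350.7.

350.7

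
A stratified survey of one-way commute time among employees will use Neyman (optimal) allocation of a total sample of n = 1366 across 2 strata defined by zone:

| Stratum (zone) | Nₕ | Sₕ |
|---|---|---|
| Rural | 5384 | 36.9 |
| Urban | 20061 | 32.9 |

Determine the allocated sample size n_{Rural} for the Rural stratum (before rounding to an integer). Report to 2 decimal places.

316.05

Neyman allocation: nₕ = n·NₕSₕ / Σⱼ NⱼSⱼ.
Σ NⱼSⱼ = 5384·36.9 + 20061·32.9 = 858676.5.
n_{Rural} = 1366·5384·36.9 / 858676.5 = 316.05.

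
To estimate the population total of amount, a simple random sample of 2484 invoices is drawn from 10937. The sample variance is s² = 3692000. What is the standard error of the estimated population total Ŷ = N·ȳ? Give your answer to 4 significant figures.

Var(Ŷ) = N²·Var(ȳ) = N²·(1 − n/N)·s²/n.
f = 2484/10937 = 0.22711895; Var(ȳ) = 0.77288105·3692000/2484 = 1148.7427.
Var(Ŷ) = 10937² · 1148.7427 = 1.3741027 × 10^11.
SE(Ŷ) = √(1.3741027 × 10^11) = 370700.

370700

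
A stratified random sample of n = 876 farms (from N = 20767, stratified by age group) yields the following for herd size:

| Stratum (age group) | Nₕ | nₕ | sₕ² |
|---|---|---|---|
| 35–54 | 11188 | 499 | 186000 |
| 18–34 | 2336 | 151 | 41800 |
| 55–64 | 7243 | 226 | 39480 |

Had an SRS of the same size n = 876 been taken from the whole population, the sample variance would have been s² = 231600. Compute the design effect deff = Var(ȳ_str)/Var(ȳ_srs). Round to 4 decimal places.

Var(ȳ_str) = Σ Wₕ²(1−fₕ)sₕ²/nₕ with Wₕ = Nₕ/20767:
  35–54: (11188/20767)²·(1−499/11188)·186000/499 = 103.36045
  18–34: (2336/20767)²·(1−151/2336)·41800/151 = 3.2762429
  55–64: (7243/20767)²·(1−226/7243)·39480/226 = 20.586909
  → Var(ȳ_str) = 127.2236.
Var(ȳ_srs) = (1 − 876/20767)·231600/876 = 253.23125.
deff = 127.2236 / 253.23125 = 0.5024.

0.5024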